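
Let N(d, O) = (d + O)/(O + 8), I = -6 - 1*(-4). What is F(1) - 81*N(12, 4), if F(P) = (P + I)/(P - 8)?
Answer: -755/7 ≈ -107.86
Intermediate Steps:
I = -2 (I = -6 + 4 = -2)
N(d, O) = (O + d)/(8 + O)
F(P) = (-2 + P)/(-8 + P) (F(P) = (P - 2)/(P - 8) = (-2 + P)/(-8 + P))
F(1) - 81*N(12, 4) = (-2 + 1)/(-8 + 1) - 81*(4 + 12)/(8 + 4) = -1/(-7) - 81*16/12 = -⅐*(-1) - 27*16/4 = ⅐ - 81*4/3 = ⅐ - 108 = -755/7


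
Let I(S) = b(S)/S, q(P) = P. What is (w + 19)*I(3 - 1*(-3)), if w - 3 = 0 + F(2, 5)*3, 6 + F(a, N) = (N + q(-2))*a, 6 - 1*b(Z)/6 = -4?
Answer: 220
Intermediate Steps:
b(Z) = 60 (b(Z) = 36 - 6*(-4) = 36 + 24 = 60)
F(a, N) = -6 + a*(-2 + N) (F(a, N) = -6 + (N - 2)*a = -6 + (-2 + N)*a = -6 + a*(-2 + N))
I(S) = 60/S
w = 3 (w = 3 + (0 + (-6 - 2*2 + 5*2)*3) = 3 + (0 + (-6 - 4 + 10)*3) = 3 + (0 + 0*3) = 3 + (0 + 0) = 3 + 0 = 3)
(w + 19)*I(3 - 1*(-3)) = (3 + 19)*(60/(3 - 1*(-3))) = 22*(60/(3 + 3)) = 22*(60/6) = 22*(60*(1/6)) = 22*10 = 220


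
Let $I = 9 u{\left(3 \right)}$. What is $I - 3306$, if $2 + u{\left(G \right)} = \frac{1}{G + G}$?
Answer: $- \frac{6645}{2} \approx -3322.5$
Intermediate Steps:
$u{\left(G \right)} = -2 + \frac{1}{2 G}$ ($u{\left(G \right)} = -2 + \frac{1}{G + G} = -2 + \frac{1}{2 G}$)
$I = - \frac{33}{2}$ ($I = 9 \left(-2 + \frac{1}{2 \cdot 3}\right) = 9 \left(-2 + \frac{1}{2} \cdot \frac{1}{3}\right) = 9 \left(-2 + \frac{1}{6}\right) = 9 \left(- \frac{11}{6}\right) = - \frac{33}{2} \approx -16.5$)
$I - 3306 = - \frac{33}{2} - 3306 = - \frac{6645}{2}$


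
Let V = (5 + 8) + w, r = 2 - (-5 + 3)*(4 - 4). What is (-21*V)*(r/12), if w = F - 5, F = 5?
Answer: -91/2 ≈ -45.500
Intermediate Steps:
w = 0 (w = 5 - 5 = 0)
r = 2 (r = 2 - (-2)*0 = 2 - 1*0 = 2 + 0 = 2)
V = 13 (V = (5 + 8) + 0 = 13 + 0 = 13)
(-21*V)*(r/12) = (-21*13)*(2/12) = -546/12 = -273*⅙ = -91/2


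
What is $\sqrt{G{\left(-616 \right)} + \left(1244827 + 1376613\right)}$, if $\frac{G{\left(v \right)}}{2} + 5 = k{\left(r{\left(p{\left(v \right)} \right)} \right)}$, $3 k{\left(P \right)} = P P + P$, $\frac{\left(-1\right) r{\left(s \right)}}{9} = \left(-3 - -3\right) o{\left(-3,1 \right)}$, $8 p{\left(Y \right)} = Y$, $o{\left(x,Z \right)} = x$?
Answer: $3 \sqrt{291270} \approx 1619.1$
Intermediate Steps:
$p{\left(Y \right)} = \frac{Y}{8}$
$r{\left(s \right)} = 0$ ($r{\left(s \right)} = - 9 \left(-3 - -3\right) \left(-3\right) = - 9 \left(-3 + 3\right) \left(-3\right) = - 9 \cdot 0 \left(-3\right) = \left(-9\right) 0 = 0$)
$k{\left(P \right)} = \frac{P}{3} + \frac{P^{2}}{3}$ ($k{\left(P \right)} = \frac{P P + P}{3} = \frac{P^{2} + P}{3} = \frac{P + P^{2}}{3} = \frac{P}{3} + \frac{P^{2}}{3}$)
$G{\left(v \right)} = -10$ ($G{\left(v \right)} = -10 + 2 \cdot \frac{1}{3} \cdot 0 \left(1 + 0\right) = -10 + 2 \cdot \frac{1}{3} \cdot 0 \cdot 1 = -10 + 2 \cdot 0 = -10 + 0 = -10$)
$\sqrt{G{\left(-616 \right)} + \left(1244827 + 1376613\right)} = \sqrt{-10 + \left(1244827 + 1376613\right)} = \sqrt{-10 + 2621440} = \sqrt{2621430} = 3 \sqrt{291270}$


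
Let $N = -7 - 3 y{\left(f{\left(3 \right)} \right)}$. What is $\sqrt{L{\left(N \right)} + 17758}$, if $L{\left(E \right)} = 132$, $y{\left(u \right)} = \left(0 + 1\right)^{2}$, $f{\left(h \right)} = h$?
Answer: $\sqrt{17890} \approx 133.75$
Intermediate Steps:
$y{\left(u \right)} = 1$ ($y{\left(u \right)} = 1^{2} = 1$)
$N = -10$ ($N = -7 - 3 = -10$)
$\sqrt{L{\left(N \right)} + 17758} = \sqrt{132 + 17758} = \sqrt{17890}$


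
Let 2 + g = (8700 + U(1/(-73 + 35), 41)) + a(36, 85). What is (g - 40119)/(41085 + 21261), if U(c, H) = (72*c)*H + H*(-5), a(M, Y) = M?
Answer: -100281/197429 ≈ -0.50793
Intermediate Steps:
U(c, H) = -5*H + 72*H*c (U(c, H) = 72*H*c - 5*H = -5*H + 72*H*c)
g = 160575/19 (g = -2 + ((8700 + 41*(-5 + 72/(-73 + 35))) + 36) = -2 + ((8700 + 41*(-5 + 72/(-38))) + 36) = -2 + ((8700 + 41*(-5 + 72*(-1/38))) + 36) = -2 + ((8700 + 41*(-5 - 36/19)) + 36) = -2 + ((8700 + 41*(-131/19)) + 36) = -2 + ((8700 - 5371/19) + 36) = -2 + (159929/19 + 36) = -2 + 160613/19 = 160575/19 ≈ 8451.3)
(g - 40119)/(41085 + 21261) = (160575/19 - 40119)/(41085 + 21261) = -601686/19/62346 = -601686/19*1/62346 = -100281/197429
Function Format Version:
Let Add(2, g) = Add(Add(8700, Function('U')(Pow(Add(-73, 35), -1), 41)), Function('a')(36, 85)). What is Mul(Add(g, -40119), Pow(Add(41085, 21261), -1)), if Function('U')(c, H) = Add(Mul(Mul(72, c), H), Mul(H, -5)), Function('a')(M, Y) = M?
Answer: Rational(-100281, 197429) ≈ -0.50793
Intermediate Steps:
Function('U')(c, H) = Add(Mul(-5, H), Mul(72, H, c)) (Function('U')(c, H) = Add(Mul(72, H, c), Mul(-5, H)) = Add(Mul(-5, H), Mul(72, H, c)))
g = Rational(160575, 19) (g = Add(-2, Add(Add(8700, Mul(41, Add(-5, Mul(72, Pow(Add(-73, 35), -1))))), 36)) = Add(-2, Add(Add(8700, Mul(41, Add(-5, Mul(72, Pow(-38, -1))))), 36)) = Add(-2, Add(Add(8700, Mul(41, Add(-5, Mul(72, Rational(-1, 38))))), 36)) = Add(-2, Add(Add(8700, Mul(41, Add(-5, Rational(-36, 19)))), 36)) = Add(-2, Add(Add(8700, Mul(41, Rational(-131, 19))), 36)) = Add(-2, Add(Add(8700, Rational(-5371, 19)), 36)) = Add(-2, Add(Rational(159929, 19), 36)) = Add(-2, Rational(160613, 19)) = Rational(160575, 19) ≈ 8451.3)
Mul(Add(g, -40119), Pow(Add(41085, 21261), -1)) = Mul(Add(Rational(160575, 19), -40119), Pow(Add(41085, 21261), -1)) = Mul(Rational(-601686, 19), Pow(62346, -1)) = Mul(Rational(-601686, 19), Rational(1, 62346)) = Rational(-100281, 197429)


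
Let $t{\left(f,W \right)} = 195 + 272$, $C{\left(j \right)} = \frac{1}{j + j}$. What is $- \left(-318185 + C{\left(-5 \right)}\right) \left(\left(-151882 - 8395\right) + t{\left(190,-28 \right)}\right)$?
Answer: $-50849160831$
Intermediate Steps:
$C{\left(j \right)} = \frac{1}{2 j}$
$t{\left(f,W \right)} = 467$
$- \left(-318185 + C{\left(-5 \right)}\right) \left(\left(-151882 - 8395\right) + t{\left(190,-28 \right)}\right) = - \left(-318185 + \frac{1}{2 \left(-5\right)}\right) \left(\left(-151882 - 8395\right) + 467\right) = - \left(-318185 + \frac{1}{2} \left(- \frac{1}{5}\right)\right) \left(-160277 + 467\right) = - \left(-318185 - \frac{1}{10}\right) \left(-159810\right) = - \frac{\left(-3181851\right) \left(-159810\right)}{10} = \left(-1\right) 50849160831 = -50849160831$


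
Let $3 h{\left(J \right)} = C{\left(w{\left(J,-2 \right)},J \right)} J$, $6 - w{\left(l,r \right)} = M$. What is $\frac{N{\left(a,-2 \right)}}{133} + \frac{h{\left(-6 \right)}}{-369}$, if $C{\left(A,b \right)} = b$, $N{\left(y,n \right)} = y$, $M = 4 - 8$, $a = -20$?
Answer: $- \frac{2992}{16359} \approx -0.1829$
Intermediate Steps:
$M = -4$ ($M = 4 - 8 = -4$)
$w{\left(l,r \right)} = 10$ ($w{\left(l,r \right)} = 6 - -4 = 6 + 4 = 10$)
$h{\left(J \right)} = \frac{J^{2}}{3}$ ($h{\left(J \right)} = \frac{J J}{3} = \frac{J^{2}}{3}$)
$\frac{N{\left(a,-2 \right)}}{133} + \frac{h{\left(-6 \right)}}{-369} = - \frac{20}{133} + \frac{\frac{1}{3} \left(-6\right)^{2}}{-369} = \left(-20\right) \frac{1}{133} + \frac{1}{3} \cdot 36 \left(- \frac{1}{369}\right) = - \frac{20}{133} + 12 \left(- \frac{1}{369}\right) = - \frac{20}{133} - \frac{4}{123} = - \frac{2992}{16359}$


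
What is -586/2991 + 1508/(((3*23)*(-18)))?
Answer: -873040/619137 ≈ -1.4101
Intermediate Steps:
-586/2991 + 1508/(((3*23)*(-18))) = -586*1/2991 + 1508/((69*(-18))) = -586/2991 + 1508/(-1242) = -586/2991 + 1508*(-1/1242) = -586/2991 - 754/621 = -873040/619137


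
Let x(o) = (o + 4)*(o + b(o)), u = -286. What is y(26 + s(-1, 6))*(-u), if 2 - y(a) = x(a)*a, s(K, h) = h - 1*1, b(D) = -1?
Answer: -9308728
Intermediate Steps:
s(K, h) = -1 + h (s(K, h) = h - 1 = -1 + h)
x(o) = (-1 + o)*(4 + o) (x(o) = (o + 4)*(o - 1) = (4 + o)*(-1 + o) = (-1 + o)*(4 + o))
y(a) = 2 - a*(-4 + a**2 + 3*a) (y(a) = 2 - (-4 + a**2 + 3*a)*a = 2 - a*(-4 + a**2 + 3*a))
y(26 + s(-1, 6))*(-u) = (2 - (26 + (-1 + 6))*(-4 + (26 + (-1 + 6))**2 + 3*(26 + (-1 + 6))))*(-1*(-286)) = (2 - (26 + 5)*(-4 + (26 + 5)**2 + 3*(26 + 5)))*286 = (2 - 1*31*(-4 + 31**2 + 3*31))*286 = (2 - 1*31*(-4 + 961 + 93))*286 = (2 - 1*31*1050)*286 = (2 - 32550)*286 = -32548*286 = -9308728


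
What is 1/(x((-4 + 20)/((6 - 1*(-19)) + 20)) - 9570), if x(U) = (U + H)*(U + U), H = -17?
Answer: -2025/19403218 ≈ -0.00010436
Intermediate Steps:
x(U) = 2*U*(-17 + U) (x(U) = (U - 17)*(U + U) = (-17 + U)*(2*U) = 2*U*(-17 + U))
1/(x((-4 + 20)/((6 - 1*(-19)) + 20)) - 9570) = 1/(2*((-4 + 20)/((6 - 1*(-19)) + 20))*(-17 + (-4 + 20)/((6 - 1*(-19)) + 20)) - 9570) = 1/(2*(16/((6 + 19) + 20))*(-17 + 16/((6 + 19) + 20)) - 9570) = 1/(2*(16/(25 + 20))*(-17 + 16/(25 + 20)) - 9570) = 1/(2*(16/45)*(-17 + 16/45) - 9570) = 1/(2*(16/45)*(-749/45) - 9570) = 1/(-23968/2025 - 9570) = 1/(-19403218/2025) = -2025/19403218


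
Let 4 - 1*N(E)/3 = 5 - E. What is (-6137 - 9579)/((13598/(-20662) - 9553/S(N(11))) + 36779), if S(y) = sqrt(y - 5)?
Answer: -811809980/1801093207 ≈ -0.45073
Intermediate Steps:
N(E) = -3 + 3*E (N(E) = 12 - 3*(5 - E) = 12 + (-15 + 3*E) = -3 + 3*E)
S(y) = sqrt(-5 + y)
(-6137 - 9579)/((13598/(-20662) - 9553/S(N(11))) + 36779) = (-6137 - 9579)/((13598/(-20662) - 9553/sqrt(-5 + (-3 + 3*11))) + 36779) = -15716/((13598*(-1/20662) - 9553/sqrt(-5 + (-3 + 33))) + 36779) = -15716/((-6799/10331 - 9553/sqrt(-5 + 30)) + 36779) = -15716/((-6799/10331 - 9553/(sqrt(25))) + 36779) = -15716/((-6799/10331 - 9553/5) + 36779) = -15716/(-98726038/51655 + 36779) = -15716/1801093207/51655 = -15716*51655/1801093207 = -811809980/1801093207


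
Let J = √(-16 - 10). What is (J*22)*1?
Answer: 22*I*√26 ≈ 112.18*I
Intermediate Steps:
J = I*√26 (J = √(-26) = I*√26 ≈ 5.099*I)
(J*22)*1 = ((I*√26)*22)*1 = (22*I*√26)*1 = 22*I*√26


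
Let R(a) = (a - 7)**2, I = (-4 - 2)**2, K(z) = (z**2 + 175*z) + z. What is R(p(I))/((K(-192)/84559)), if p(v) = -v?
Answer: 156349591/3072 ≈ 50895.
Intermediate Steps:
K(z) = z**2 + 176*z
I = 36 (I = (-6)**2 = 36)
R(a) = (-7 + a)**2
R(p(I))/((K(-192)/84559)) = (-7 - 1*36)**2/((-192*(176 - 192)/84559)) = (-7 - 36)**2/((-192*(-16)*(1/84559))) = (-43)**2/((3072*(1/84559))) = 1849/(3072/84559) = 1849*(84559/3072) = 156349591/3072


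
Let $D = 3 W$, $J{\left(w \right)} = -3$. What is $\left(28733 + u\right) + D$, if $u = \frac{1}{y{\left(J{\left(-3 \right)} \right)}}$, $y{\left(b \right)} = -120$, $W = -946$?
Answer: $\frac{3107399}{120} \approx 25895.0$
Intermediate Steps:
$u = - \frac{1}{120}$ ($u = \frac{1}{-120} = - \frac{1}{120} \approx -0.0083333$)
$D = -2838$ ($D = 3 \left(-946\right) = -2838$)
$\left(28733 + u\right) + D = \left(28733 - \frac{1}{120}\right) - 2838 = \frac{3447959}{120} - 2838 = \frac{3107399}{120}$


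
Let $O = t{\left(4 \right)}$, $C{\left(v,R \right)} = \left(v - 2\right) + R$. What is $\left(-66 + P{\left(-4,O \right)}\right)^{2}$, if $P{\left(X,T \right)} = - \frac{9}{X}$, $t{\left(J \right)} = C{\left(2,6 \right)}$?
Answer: $\frac{65025}{16} \approx 4064.1$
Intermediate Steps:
$C{\left(v,R \right)} = -2 + R + v$ ($C{\left(v,R \right)} = \left(-2 + v\right) + R = -2 + R + v$)
$t{\left(J \right)} = 6$ ($t{\left(J \right)} = -2 + 6 + 2 = 6$)
$O = 6$
$\left(-66 + P{\left(-4,O \right)}\right)^{2} = \left(-66 - \frac{9}{-4}\right)^{2} = \left(-66 - - \frac{9}{4}\right)^{2} = \left(-66 + \frac{9}{4}\right)^{2} = \left(- \frac{255}{4}\right)^{2} = \frac{65025}{16}$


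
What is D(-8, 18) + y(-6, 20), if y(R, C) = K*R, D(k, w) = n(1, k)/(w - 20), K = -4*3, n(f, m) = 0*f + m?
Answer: 76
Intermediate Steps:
n(f, m) = m (n(f, m) = 0 + m = m)
K = -12
D(k, w) = k/(-20 + w) (D(k, w) = k/(w - 20) = k/(-20 + w))
y(R, C) = -12*R
D(-8, 18) + y(-6, 20) = -8/(-20 + 18) - 12*(-6) = -8/(-2) + 72 = -8*(-½) + 72 = 4 + 72 = 76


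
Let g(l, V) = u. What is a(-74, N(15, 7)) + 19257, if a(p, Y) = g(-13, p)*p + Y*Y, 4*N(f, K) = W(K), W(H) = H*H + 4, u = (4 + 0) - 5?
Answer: 312105/16 ≈ 19507.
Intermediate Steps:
u = -1 (u = 4 - 5 = -1)
g(l, V) = -1
W(H) = 4 + H² (W(H) = H² + 4 = 4 + H²)
N(f, K) = 1 + K²/4 (N(f, K) = (4 + K²)/4 = 1 + K²/4)
a(p, Y) = Y² - p (a(p, Y) = -p + Y*Y = -p + Y² = Y² - p)
a(-74, N(15, 7)) + 19257 = ((1 + (¼)*7²)² - 1*(-74)) + 19257 = ((1 + (¼)*49)² + 74) + 19257 = ((1 + 49/4)² + 74) + 19257 = ((53/4)² + 74) + 19257 = (2809/16 + 74) + 19257 = 3993/16 + 19257 = 312105/16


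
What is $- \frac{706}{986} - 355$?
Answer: $- \frac{175368}{493} \approx -355.72$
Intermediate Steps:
$- \frac{706}{986} - 355 = \left(-706\right) \frac{1}{986} - 355 = - \frac{353}{493} - 355 = - \frac{175368}{493}$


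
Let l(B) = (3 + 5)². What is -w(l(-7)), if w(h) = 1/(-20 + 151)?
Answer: -1/131 ≈ -0.0076336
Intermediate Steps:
l(B) = 64 (l(B) = 8² = 64)
w(h) = 1/131
-w(l(-7)) = -1*1/131 = -1/131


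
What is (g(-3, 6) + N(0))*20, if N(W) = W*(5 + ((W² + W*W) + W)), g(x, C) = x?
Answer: -60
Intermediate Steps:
N(W) = W*(5 + W + 2*W²) (N(W) = W*(5 + ((W² + W²) + W)) = W*(5 + (2*W² + W)) = W*(5 + (W + 2*W²)) = W*(5 + W + 2*W²))
(g(-3, 6) + N(0))*20 = (-3 + 0*(5 + 0 + 2*0²))*20 = (-3 + 0*(5 + 0 + 2*0))*20 = (-3 + 0*(5 + 0 + 0))*20 = (-3 + 0*5)*20 = (-3 + 0)*20 = -3*20 = -60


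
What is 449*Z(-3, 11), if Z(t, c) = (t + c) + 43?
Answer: 22899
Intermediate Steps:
Z(t, c) = 43 + c + t (Z(t, c) = (c + t) + 43 = 43 + c + t)
449*Z(-3, 11) = 449*(43 + 11 - 3) = 449*51 = 22899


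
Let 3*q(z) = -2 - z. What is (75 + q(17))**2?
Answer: 42436/9 ≈ 4715.1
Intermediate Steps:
q(z) = -2/3 - z/3 (q(z) = (-2 - z)/3 = -2/3 - z/3)
(75 + q(17))**2 = (75 + (-2/3 - 1/3*17))**2 = (75 + (-2/3 - 17/3))**2 = (75 - 19/3)**2 = (206/3)**2 = 42436/9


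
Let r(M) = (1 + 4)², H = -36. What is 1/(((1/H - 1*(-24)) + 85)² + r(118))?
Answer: 1296/15422329 ≈ 8.4034e-5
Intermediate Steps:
r(M) = 25 (r(M) = 5² = 25)
1/(((1/H - 1*(-24)) + 85)² + r(118)) = 1/(((1/(-36) - 1*(-24)) + 85)² + 25) = 1/(((-1/36 + 24) + 85)² + 25) = 1/((863/36 + 85)² + 25) = 1/((3923/36)² + 25) = 1/(15389929/1296 + 25) = 1/(15422329/1296) = 1296/15422329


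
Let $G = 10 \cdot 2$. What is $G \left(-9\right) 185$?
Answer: $-33300$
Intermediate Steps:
$G = 20$
$G \left(-9\right) 185 = 20 \left(-9\right) 185 = \left(-180\right) 185 = -33300$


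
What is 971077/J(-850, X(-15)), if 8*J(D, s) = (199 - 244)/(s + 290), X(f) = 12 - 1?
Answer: -2338353416/45 ≈ -5.1963e+7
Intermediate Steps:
X(f) = 11
J(D, s) = -45/(8*(290 + s)) (J(D, s) = ((199 - 244)/(s + 290))/8 = (-45/(290 + s))/8 = -45/(8*(290 + s)))
971077/J(-850, X(-15)) = 971077/((-45/(2320 + 8*11))) = 971077/((-45/(2320 + 88))) = 971077/((-45/2408)) = 971077/((-45*1/2408)) = 971077/(-45/2408) = 971077*(-2408/45) = -2338353416/45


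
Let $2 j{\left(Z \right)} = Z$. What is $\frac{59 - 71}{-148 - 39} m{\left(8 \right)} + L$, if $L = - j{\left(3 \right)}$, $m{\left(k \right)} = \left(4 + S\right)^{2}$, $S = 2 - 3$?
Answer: $- \frac{345}{374} \approx -0.92246$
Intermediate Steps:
$S = -1$
$j{\left(Z \right)} = \frac{Z}{2}$
$m{\left(k \right)} = 9$ ($m{\left(k \right)} = \left(4 - 1\right)^{2} = 3^{2} = 9$)
$L = - \frac{3}{2} \approx -1.5$
$\frac{59 - 71}{-148 - 39} m{\left(8 \right)} + L = \frac{59 - 71}{-148 - 39} \cdot 9 - \frac{3}{2} = - \frac{12}{-187} \cdot 9 - \frac{3}{2} = \left(-12\right) \left(- \frac{1}{187}\right) 9 - \frac{3}{2} = \frac{12}{187} \cdot 9 - \frac{3}{2} = \frac{108}{187} - \frac{3}{2} = - \frac{345}{374}$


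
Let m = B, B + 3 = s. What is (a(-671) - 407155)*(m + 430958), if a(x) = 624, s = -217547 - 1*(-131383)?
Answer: -140168230021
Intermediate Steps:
s = -86164 (s = -217547 + 131383 = -86164)
B = -86167 (B = -3 - 86164 = -86167)
m = -86167
(a(-671) - 407155)*(m + 430958) = (624 - 407155)*(-86167 + 430958) = -406531*344791 = -140168230021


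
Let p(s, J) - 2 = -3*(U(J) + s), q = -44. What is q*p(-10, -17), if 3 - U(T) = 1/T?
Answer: -17072/17 ≈ -1004.2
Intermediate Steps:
U(T) = 3 - 1/T
p(s, J) = -7 - 3*s + 3/J (p(s, J) = 2 - 3*((3 - 1/J) + s) = 2 - 3*(3 + s - 1/J) = 2 + (-9 - 3*s + 3/J) = -7 - 3*s + 3/J)
q*p(-10, -17) = -44*(-7 - 3*(-10) + 3/(-17)) = -44*(-7 + 30 + 3*(-1/17)) = -44*(-7 + 30 - 3/17) = -44*388/17 = -17072/17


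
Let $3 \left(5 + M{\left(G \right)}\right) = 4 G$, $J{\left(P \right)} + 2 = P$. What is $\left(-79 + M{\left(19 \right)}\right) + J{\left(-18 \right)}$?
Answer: $- \frac{236}{3} \approx -78.667$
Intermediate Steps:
$J{\left(P \right)} = -2 + P$
$M{\left(G \right)} = -5 + \frac{4 G}{3}$
$\left(-79 + M{\left(19 \right)}\right) + J{\left(-18 \right)} = \left(-79 + \left(-5 + \frac{4}{3} \cdot 19\right)\right) - 20 = \left(-79 + \left(-5 + \frac{76}{3}\right)\right) - 20 = \left(-79 + \frac{61}{3}\right) - 20 = - \frac{176}{3} - 20 = - \frac{236}{3}$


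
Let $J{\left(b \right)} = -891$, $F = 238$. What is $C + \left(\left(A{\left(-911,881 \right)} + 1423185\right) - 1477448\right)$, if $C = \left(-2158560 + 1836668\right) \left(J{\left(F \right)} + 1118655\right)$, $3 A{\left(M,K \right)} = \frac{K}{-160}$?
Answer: $- \frac{172703685001361}{480} \approx -3.598 \cdot 10^{11}$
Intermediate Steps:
$A{\left(M,K \right)} = - \frac{K}{480}$ ($A{\left(M,K \right)} = \frac{K \frac{1}{-160}}{3} = \frac{K \left(- \frac{1}{160}\right)}{3} = \frac{\left(- \frac{1}{160}\right) K}{3} = - \frac{K}{480}$)
$C = -359799289488$ ($C = \left(-2158560 + 1836668\right) \left(-891 + 1118655\right) = \left(-321892\right) 1117764 = -359799289488$)
$C + \left(\left(A{\left(-911,881 \right)} + 1423185\right) - 1477448\right) = -359799289488 + \left(\left(\left(- \frac{1}{480}\right) 881 + 1423185\right) - 1477448\right) = -359799289488 + \left(\left(- \frac{881}{480} + 1423185\right) - 1477448\right) = -359799289488 + \left(\frac{683127919}{480} - 1477448\right) = -359799289488 - \frac{26047121}{480} = - \frac{172703685001361}{480}$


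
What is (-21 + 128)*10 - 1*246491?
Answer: -245421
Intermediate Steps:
(-21 + 128)*10 - 1*246491 = 107*10 - 246491 = 1070 - 246491 = -245421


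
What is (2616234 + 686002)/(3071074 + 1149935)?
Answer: 3302236/4221009 ≈ 0.78233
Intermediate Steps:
(2616234 + 686002)/(3071074 + 1149935) = 3302236/4221009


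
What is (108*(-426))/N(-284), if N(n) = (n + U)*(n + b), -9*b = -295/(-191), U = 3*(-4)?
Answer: -9885969/18074167 ≈ -0.54697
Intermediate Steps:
U = -12
b = -295/1719 (b = -(-295)/(9*(-191)) = -(-295)*(-1)/(9*191) = -⅑*295/191 = -295/1719 ≈ -0.17161)
N(n) = (-12 + n)*(-295/1719 + n) (N(n) = (n - 12)*(n - 295/1719) = (-12 + n)*(-295/1719 + n))
(108*(-426))/N(-284) = (108*(-426))/(1180/573 + (-284)² - 20923/1719*(-284)) = -46008/(1180/573 + 80656 + 5942132/1719) = -46008/144593336/1719 = -46008*1719/144593336 = -9885969/18074167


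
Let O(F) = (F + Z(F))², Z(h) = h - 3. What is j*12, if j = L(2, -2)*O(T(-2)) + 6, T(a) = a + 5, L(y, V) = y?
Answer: 288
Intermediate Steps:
Z(h) = -3 + h
T(a) = 5 + a
O(F) = (-3 + 2*F)² (O(F) = (F + (-3 + F))² = (-3 + 2*F)²)
j = 24 (j = 2*(-3 + 2*(5 - 2))² + 6 = 2*(-3 + 2*3)² + 6 = 2*(-3 + 6)² + 6 = 2*3² + 6 = 2*9 + 6 = 18 + 6 = 24)
j*12 = 24*12 = 288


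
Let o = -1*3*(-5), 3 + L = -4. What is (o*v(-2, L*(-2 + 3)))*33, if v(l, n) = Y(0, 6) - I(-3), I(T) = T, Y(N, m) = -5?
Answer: -990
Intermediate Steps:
L = -7 (L = -3 - 4 = -7)
o = 15 (o = -3*(-5) = 15)
v(l, n) = -2 (v(l, n) = -5 - 1*(-3) = -5 + 3 = -2)
(o*v(-2, L*(-2 + 3)))*33 = (15*(-2))*33 = -30*33 = -990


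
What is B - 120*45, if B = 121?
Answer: -5279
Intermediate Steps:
B - 120*45 = 121 - 120*45 = 121 - 5400 = -5279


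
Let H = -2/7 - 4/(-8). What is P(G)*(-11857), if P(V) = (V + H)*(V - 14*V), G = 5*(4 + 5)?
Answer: 4390706385/14 ≈ 3.1362e+8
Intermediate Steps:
G = 45 (G = 5*9 = 45)
H = 3/14 (H = -2*⅐ - 4*(-⅛) = -2/7 + ½ = 3/14 ≈ 0.21429)
P(V) = -13*V*(3/14 + V) (P(V) = (V + 3/14)*(V - 14*V) = (3/14 + V)*(-13*V) = -13*V*(3/14 + V))
P(G)*(-11857) = -13/14*45*(3 + 14*45)*(-11857) = -13/14*45*(3 + 630)*(-11857) = -13/14*45*633*(-11857) = -370305/14*(-11857) = 4390706385/14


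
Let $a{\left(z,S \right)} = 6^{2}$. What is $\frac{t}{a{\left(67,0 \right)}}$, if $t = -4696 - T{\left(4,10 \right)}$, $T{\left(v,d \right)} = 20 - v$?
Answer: $- \frac{1178}{9} \approx -130.89$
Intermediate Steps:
$a{\left(z,S \right)} = 36$
$t = -4712$ ($t = -4696 - \left(20 - 4\right) = -4696 - 16 = -4712$)
$\frac{t}{a{\left(67,0 \right)}} = - \frac{4712}{36} = \left(-4712\right) \frac{1}{36} = - \frac{1178}{9}$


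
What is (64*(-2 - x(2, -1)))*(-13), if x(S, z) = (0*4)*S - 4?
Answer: -1664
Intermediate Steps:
x(S, z) = -4 (x(S, z) = 0*S - 4 = 0 - 4 = -4)
(64*(-2 - x(2, -1)))*(-13) = (64*(-2 - 1*(-4)))*(-13) = (64*(-2 + 4))*(-13) = (64*2)*(-13) = 128*(-13) = -1664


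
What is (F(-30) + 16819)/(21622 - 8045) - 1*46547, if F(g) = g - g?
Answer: -631951800/13577 ≈ -46546.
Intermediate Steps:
F(g) = 0
(F(-30) + 16819)/(21622 - 8045) - 1*46547 = (0 + 16819)/(21622 - 8045) - 1*46547 = 16819/13577 - 46547 = -631951800/13577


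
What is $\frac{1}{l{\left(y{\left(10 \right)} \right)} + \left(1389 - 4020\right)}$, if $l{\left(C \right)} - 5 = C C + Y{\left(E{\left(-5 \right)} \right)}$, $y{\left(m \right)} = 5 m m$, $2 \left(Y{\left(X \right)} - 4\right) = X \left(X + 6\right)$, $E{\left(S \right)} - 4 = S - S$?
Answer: $\frac{1}{247398} \approx 4.0421 \cdot 10^{-6}$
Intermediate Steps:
$E{\left(S \right)} = 4$ ($E{\left(S \right)} = 4 + \left(S - S\right) = 4 + 0 = 4$)
$Y{\left(X \right)} = 4 + \frac{X \left(6 + X\right)}{2}$ ($Y{\left(X \right)} = 4 + \frac{X \left(X + 6\right)}{2} = 4 + \frac{X \left(6 + X\right)}{2}$)
$y{\left(m \right)} = 5 m^{2}$
$l{\left(C \right)} = 29 + C^{2}$ ($l{\left(C \right)} = 5 + \left(C C + \left(4 + \frac{4^{2}}{2} + 3 \cdot 4\right)\right) = 5 + \left(C^{2} + \left(4 + \frac{1}{2} \cdot 16 + 12\right)\right) = 5 + \left(C^{2} + \left(4 + 8 + 12\right)\right) = 5 + \left(C^{2} + 24\right) = 5 + \left(24 + C^{2}\right) = 29 + C^{2}$)
$\frac{1}{l{\left(y{\left(10 \right)} \right)} + \left(1389 - 4020\right)} = \frac{1}{\left(29 + \left(5 \cdot 10^{2}\right)^{2}\right) + \left(1389 - 4020\right)} = \frac{1}{\left(29 + \left(5 \cdot 100\right)^{2}\right) + \left(1389 - 4020\right)} = \frac{1}{\left(29 + 500^{2}\right) - 2631} = \frac{1}{\left(29 + 250000\right) - 2631} = \frac{1}{250029 - 2631} = \frac{1}{247398}$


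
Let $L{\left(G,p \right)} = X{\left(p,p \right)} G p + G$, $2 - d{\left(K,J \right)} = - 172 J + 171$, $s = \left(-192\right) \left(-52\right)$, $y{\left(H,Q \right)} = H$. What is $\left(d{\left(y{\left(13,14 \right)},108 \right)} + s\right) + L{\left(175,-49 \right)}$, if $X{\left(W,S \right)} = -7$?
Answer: $88591$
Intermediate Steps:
$s = 9984$
$d{\left(K,J \right)} = -169 + 172 J$ ($d{\left(K,J \right)} = 2 - \left(- 172 J + 171\right) = 2 - \left(171 - 172 J\right) = 2 + \left(-171 + 172 J\right) = -169 + 172 J$)
$L{\left(G,p \right)} = G - 7 G p$ ($L{\left(G,p \right)} = - 7 G p + G = G - 7 G p$)
$\left(d{\left(y{\left(13,14 \right)},108 \right)} + s\right) + L{\left(175,-49 \right)} = \left(\left(-169 + 172 \cdot 108\right) + 9984\right) + 175 \left(1 - -343\right) = \left(\left(-169 + 18576\right) + 9984\right) + 175 \left(1 + 343\right) = \left(18407 + 9984\right) + 175 \cdot 344 = 28391 + 60200 = 88591$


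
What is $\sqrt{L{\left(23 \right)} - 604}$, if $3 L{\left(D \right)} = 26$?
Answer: $\frac{i \sqrt{5358}}{3} \approx 24.399 i$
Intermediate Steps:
$L{\left(D \right)} = \frac{26}{3}$ ($L{\left(D \right)} = \frac{1}{3} \cdot 26 = \frac{26}{3}$)
$\sqrt{L{\left(23 \right)} - 604} = \sqrt{\frac{26}{3} - 604} = \sqrt{- \frac{1786}{3}} = \frac{i \sqrt{5358}}{3}$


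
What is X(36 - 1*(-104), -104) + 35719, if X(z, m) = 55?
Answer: 35774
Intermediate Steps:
X(36 - 1*(-104), -104) + 35719 = 55 + 35719 = 35774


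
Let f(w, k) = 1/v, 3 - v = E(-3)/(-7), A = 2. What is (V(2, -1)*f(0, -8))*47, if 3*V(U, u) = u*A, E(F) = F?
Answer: -329/27 ≈ -12.185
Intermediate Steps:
v = 18/7 (v = 3 - (-3)/(-7) = 3 - (-3)*(-1)/7 = 3 - 1*3/7 = 3 - 3/7 = 18/7 ≈ 2.5714)
V(U, u) = 2*u/3 (V(U, u) = (u*2)/3 = (2*u)/3 = 2*u/3)
f(w, k) = 7/18 (f(w, k) = 1/(18/7) = 7/18)
(V(2, -1)*f(0, -8))*47 = (((2/3)*(-1))*(7/18))*47 = -2/3*7/18*47 = -7/27*47 = -329/27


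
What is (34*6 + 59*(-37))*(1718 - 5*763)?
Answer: 4149963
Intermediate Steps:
(34*6 + 59*(-37))*(1718 - 5*763) = (204 - 2183)*(1718 - 3815) = -1979*(-2097) = 4149963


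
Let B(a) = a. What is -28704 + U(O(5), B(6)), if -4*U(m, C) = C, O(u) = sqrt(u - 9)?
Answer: -57411/2 ≈ -28706.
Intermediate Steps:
O(u) = sqrt(-9 + u)
U(m, C) = -C/4
-28704 + U(O(5), B(6)) = -28704 - 1/4*6 = -28704 - 3/2 = -57411/2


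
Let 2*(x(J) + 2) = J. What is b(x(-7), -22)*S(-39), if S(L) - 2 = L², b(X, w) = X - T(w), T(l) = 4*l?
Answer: 251295/2 ≈ 1.2565e+5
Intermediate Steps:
x(J) = -2 + J/2
b(X, w) = X - 4*w
S(L) = 2 + L²
b(x(-7), -22)*S(-39) = ((-2 + (½)*(-7)) - 4*(-22))*(2 + (-39)²) = ((-2 - 7/2) + 88)*(2 + 1521) = (-11/2 + 88)*1523 = (165/2)*1523 = 251295/2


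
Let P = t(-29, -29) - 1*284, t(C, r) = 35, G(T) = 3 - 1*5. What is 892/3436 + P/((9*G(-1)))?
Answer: 72635/5154 ≈ 14.093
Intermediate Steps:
G(T) = -2 (G(T) = 3 - 5 = -2)
P = -249 (P = 35 - 1*284 = 35 - 284 = -249)
892/3436 + P/((9*G(-1))) = 892/3436 - 249/(9*(-2)) = 892*(1/3436) - 249/(-18) = 223/859 - 249*(-1/18) = 223/859 + 83/6 = 72635/5154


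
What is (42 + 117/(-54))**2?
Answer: 57121/36 ≈ 1586.7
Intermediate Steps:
(42 + 117/(-54))**2 = (42 + 117*(-1/54))**2 = (42 - 13/6)**2 = (239/6)**2 = 57121/36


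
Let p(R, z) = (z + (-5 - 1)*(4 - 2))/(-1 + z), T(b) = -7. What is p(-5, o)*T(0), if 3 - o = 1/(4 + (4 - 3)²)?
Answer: 322/9 ≈ 35.778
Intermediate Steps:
o = 14/5 (o = 3 - 1/(4 + (4 - 3)²) = 3 - 1/(4 + 1²) = 3 - 1/(4 + 1) = 3 - 1/5 = 3 - 1*⅕ = 3 - ⅕ = 14/5 ≈ 2.8000)
p(R, z) = (-12 + z)/(-1 + z) (p(R, z) = (z - 6*2)/(-1 + z) = (z - 12)/(-1 + z) = (-12 + z)/(-1 + z))
p(-5, o)*T(0) = ((-12 + 14/5)/(-1 + 14/5))*(-7) = (-46/5/(9/5))*(-7) = ((5/9)*(-46/5))*(-7) = -46/9*(-7) = 322/9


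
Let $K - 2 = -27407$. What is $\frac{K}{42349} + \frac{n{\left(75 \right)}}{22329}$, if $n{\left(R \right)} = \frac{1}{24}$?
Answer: $- \frac{14686187531}{22694659704} \approx -0.64712$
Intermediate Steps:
$K = -27405$ ($K = 2 - 27407 = -27405$)
$n{\left(R \right)} = \frac{1}{24}$
$\frac{K}{42349} + \frac{n{\left(75 \right)}}{22329} = - \frac{27405}{42349} + \frac{1}{24 \cdot 22329} = \left(-27405\right) \frac{1}{42349} + \frac{1}{24} \cdot \frac{1}{22329} = - \frac{27405}{42349} + \frac{1}{535896} = - \frac{14686187531}{22694659704}$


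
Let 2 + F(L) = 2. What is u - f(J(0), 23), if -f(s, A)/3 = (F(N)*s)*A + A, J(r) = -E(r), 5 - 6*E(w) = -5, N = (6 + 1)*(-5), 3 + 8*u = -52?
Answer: 497/8 ≈ 62.125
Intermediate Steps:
u = -55/8 (u = -3/8 + (⅛)*(-52) = -3/8 - 13/2 = -55/8 ≈ -6.8750)
N = -35 (N = 7*(-5) = -35)
F(L) = 0 (F(L) = -2 + 2 = 0)
E(w) = 5/3 (E(w) = ⅚ - ⅙*(-5) = ⅚ + ⅚ = 5/3)
J(r) = -5/3 (J(r) = -1*5/3 = -5/3)
f(s, A) = -3*A (f(s, A) = -3*((0*s)*A + A) = -3*(0*A + A) = -3*(0 + A) = -3*A)
u - f(J(0), 23) = -55/8 - (-3)*23 = -55/8 - 1*(-69) = -55/8 + 69 = 497/8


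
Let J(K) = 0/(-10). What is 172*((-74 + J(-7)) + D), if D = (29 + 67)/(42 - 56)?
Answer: -97352/7 ≈ -13907.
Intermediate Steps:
D = -48/7 (D = 96/(-14) = 96*(-1/14) = -48/7 ≈ -6.8571)
J(K) = 0 (J(K) = 0*(-⅒) = 0)
172*((-74 + J(-7)) + D) = 172*((-74 + 0) - 48/7) = 172*(-74 - 48/7) = 172*(-566/7) = -97352/7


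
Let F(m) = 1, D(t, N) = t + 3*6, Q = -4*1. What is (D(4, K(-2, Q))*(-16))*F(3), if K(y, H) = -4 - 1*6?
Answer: -352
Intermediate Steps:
Q = -4
K(y, H) = -10 (K(y, H) = -4 - 6 = -10)
D(t, N) = 18 + t (D(t, N) = t + 18 = 18 + t)
(D(4, K(-2, Q))*(-16))*F(3) = ((18 + 4)*(-16))*1 = (22*(-16))*1 = -352*1 = -352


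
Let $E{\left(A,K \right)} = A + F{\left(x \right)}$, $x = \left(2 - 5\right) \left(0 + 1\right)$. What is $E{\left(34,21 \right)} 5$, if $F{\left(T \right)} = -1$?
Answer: $165$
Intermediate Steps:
$x = -3$ ($x = \left(-3\right) 1 = -3$)
$E{\left(A,K \right)} = -1 + A$ ($E{\left(A,K \right)} = A - 1 = -1 + A$)
$E{\left(34,21 \right)} 5 = \left(-1 + 34\right) 5 = 33 \cdot 5 = 165$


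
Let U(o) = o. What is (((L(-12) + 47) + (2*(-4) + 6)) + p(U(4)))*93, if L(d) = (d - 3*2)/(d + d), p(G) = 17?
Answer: 23343/4 ≈ 5835.8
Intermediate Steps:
L(d) = (-6 + d)/(2*d) (L(d) = (d - 6)/((2*d)) = (-6 + d)*(1/(2*d)) = (-6 + d)/(2*d))
(((L(-12) + 47) + (2*(-4) + 6)) + p(U(4)))*93 = ((((½)*(-6 - 12)/(-12) + 47) + (2*(-4) + 6)) + 17)*93 = ((((½)*(-1/12)*(-18) + 47) + (-8 + 6)) + 17)*93 = (((¾ + 47) - 2) + 17)*93 = ((191/4 - 2) + 17)*93 = (183/4 + 17)*93 = (251/4)*93 = 23343/4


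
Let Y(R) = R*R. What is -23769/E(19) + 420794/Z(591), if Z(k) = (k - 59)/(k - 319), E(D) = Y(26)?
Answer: 19339897315/89908 ≈ 2.1511e+5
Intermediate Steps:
Y(R) = R**2
E(D) = 676 (E(D) = 26**2 = 676)
Z(k) = (-59 + k)/(-319 + k)
-23769/E(19) + 420794/Z(591) = -23769/676 + 420794/(((-59 + 591)/(-319 + 591))) = -23769*1/676 + 420794/((532/272)) = -23769/676 + 420794/(((1/272)*532)) = -23769/676 + 420794/(133/68) = -23769/676 + 420794*(68/133) = -23769/676 + 28613992/133 = 19339897315/89908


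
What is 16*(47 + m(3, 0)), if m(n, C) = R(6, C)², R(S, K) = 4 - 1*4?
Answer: 752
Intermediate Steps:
R(S, K) = 0 (R(S, K) = 4 - 4 = 0)
m(n, C) = 0 (m(n, C) = 0² = 0)
16*(47 + m(3, 0)) = 16*(47 + 0) = 16*47 = 752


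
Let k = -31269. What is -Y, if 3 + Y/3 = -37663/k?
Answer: 56144/10423 ≈ 5.3866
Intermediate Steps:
Y = -56144/10423 (Y = -9 + 3*(-37663/(-31269)) = -9 + 3*(-37663*(-1/31269)) = -9 + 3*(37663/31269) = -9 + 37663/10423 = -56144/10423 ≈ -5.3866)
-Y = -1*(-56144/10423) = 56144/10423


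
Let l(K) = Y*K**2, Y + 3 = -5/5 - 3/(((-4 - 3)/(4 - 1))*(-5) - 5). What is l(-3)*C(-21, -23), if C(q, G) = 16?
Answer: -3204/5 ≈ -640.80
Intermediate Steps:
Y = -89/20 (Y = -3 + (-5/5 - 3/(((-4 - 3)/(4 - 1))*(-5) - 5)) = -3 + (-5*1/5 - 3/(-7/3*(-5) - 5)) = -3 + (-1 - 3/(-7*1/3*(-5) - 5)) = -3 + (-1 - 3/(-7/3*(-5) - 5)) = -3 + (-1 - 3/(35/3 - 5)) = -3 + (-1 - 3/20/3) = -3 + (-1 - 3*3/20) = -3 + (-1 - 9/20) = -3 - 29/20 = -89/20 ≈ -4.4500)
l(K) = -89*K**2/20
l(-3)*C(-21, -23) = -89/20*(-3)**2*16 = -89/20*9*16 = -801/20*16 = -3204/5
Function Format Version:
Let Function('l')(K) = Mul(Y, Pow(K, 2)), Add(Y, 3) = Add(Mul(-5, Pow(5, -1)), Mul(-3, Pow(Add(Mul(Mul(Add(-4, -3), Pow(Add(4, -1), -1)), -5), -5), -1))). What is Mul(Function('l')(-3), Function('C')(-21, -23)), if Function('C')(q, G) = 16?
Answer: Rational(-3204, 5) ≈ -640.80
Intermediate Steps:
Y = Rational(-89, 20) (Y = Add(-3, Add(Mul(-5, Pow(5, -1)), Mul(-3, Pow(Add(Mul(Mul(Add(-4, -3), Pow(Add(4, -1), -1)), -5), -5), -1)))) = Add(-3, Add(Mul(-5, Rational(1, 5)), Mul(-3, Pow(Add(Mul(Mul(-7, Pow(3, -1)), -5), -5), -1)))) = Add(-3, Add(-1, Mul(-3, Pow(Add(Mul(Mul(-7, Rational(1, 3)), -5), -5), -1)))) = Add(-3, Add(-1, Mul(-3, Pow(Add(Mul(Rational(-7, 3), -5), -5), -1)))) = Add(-3, Add(-1, Mul(-3, Pow(Add(Rational(35, 3), -5), -1)))) = Add(-3, Add(-1, Mul(-3, Pow(Rational(20, 3), -1)))) = Add(-3, Add(-1, Mul(-3, Rational(3, 20)))) = Add(-3, Add(-1, Rational(-9, 20))) = Add(-3, Rational(-29, 20)) = Rational(-89, 20) ≈ -4.4500)
Function('l')(K) = Mul(Rational(-89, 20), Pow(K, 2))
Mul(Function('l')(-3), Function('C')(-21, -23)) = Mul(Mul(Rational(-89, 20), Pow(-3, 2)), 16) = Mul(Mul(Rational(-89, 20), 9), 16) = Mul(Rational(-801, 20), 16) = Rational(-3204, 5)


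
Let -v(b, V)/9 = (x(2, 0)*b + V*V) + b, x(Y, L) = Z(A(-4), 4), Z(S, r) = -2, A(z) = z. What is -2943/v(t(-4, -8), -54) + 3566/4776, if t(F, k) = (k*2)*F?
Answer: 733249/851322 ≈ 0.86131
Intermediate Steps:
x(Y, L) = -2
t(F, k) = 2*F*k (t(F, k) = (2*k)*F = 2*F*k)
v(b, V) = -9*V² + 9*b (v(b, V) = -9*((-2*b + V*V) + b) = -9*((-2*b + V²) + b) = -9*((V² - 2*b) + b) = -9*(V² - b) = -9*V² + 9*b)
-2943/v(t(-4, -8), -54) + 3566/4776 = -2943/(-9*(-54)² + 9*(2*(-4)*(-8))) + 3566/4776 = -2943/(-9*2916 + 9*64) + 3566*(1/4776) = -2943/(-26244 + 576) + 1783/2388 = -2943/(-25668) + 1783/2388 = -2943*(-1/25668) + 1783/2388 = 327/2852 + 1783/2388 = 733249/851322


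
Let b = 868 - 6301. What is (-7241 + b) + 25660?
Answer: 12986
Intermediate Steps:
b = -5433
(-7241 + b) + 25660 = (-7241 - 5433) + 25660 = -12674 + 25660 = 12986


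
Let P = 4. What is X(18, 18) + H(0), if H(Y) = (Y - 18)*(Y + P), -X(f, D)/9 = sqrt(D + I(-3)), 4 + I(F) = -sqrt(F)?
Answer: -72 - 9*sqrt(14 - I*sqrt(3)) ≈ -105.74 + 2.0791*I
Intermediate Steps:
I(F) = -4 - sqrt(F)
X(f, D) = -9*sqrt(-4 + D - I*sqrt(3)) (X(f, D) = -9*sqrt(D + (-4 - sqrt(-3))) = -9*sqrt(D + (-4 - I*sqrt(3))) = -9*sqrt(-4 + D - I*sqrt(3)))
H(Y) = (-18 + Y)*(4 + Y) (H(Y) = (Y - 18)*(Y + 4) = (-18 + Y)*(4 + Y))
X(18, 18) + H(0) = -9*sqrt(-4 + 18 - I*sqrt(3)) + (-72 + 0**2 - 14*0) = -9*sqrt(14 - I*sqrt(3)) + (-72 + 0 + 0) = -9*sqrt(14 - I*sqrt(3)) - 72 = -72 - 9*sqrt(14 - I*sqrt(3))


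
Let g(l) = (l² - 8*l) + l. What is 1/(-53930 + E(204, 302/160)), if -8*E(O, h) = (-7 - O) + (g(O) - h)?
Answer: -640/37713209 ≈ -1.6970e-5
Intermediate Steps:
g(l) = l² - 7*l
E(O, h) = 7/8 + O/8 + h/8 - O*(-7 + O)/8 (E(O, h) = -((-7 - O) + (O*(-7 + O) - h))/8 = -((-7 - O) + (-h + O*(-7 + O)))/8 = -(-7 - O - h + O*(-7 + O))/8 = 7/8 + O/8 + h/8 - O*(-7 + O)/8)
1/(-53930 + E(204, 302/160)) = 1/(-53930 + (7/8 + (⅛)*204 + (302/160)/8 - ⅛*204*(-7 + 204))) = 1/(-53930 + (7/8 + 51/2 + (302*(1/160))/8 - ⅛*204*197)) = 1/(-53930 + (7/8 + 51/2 + (⅛)*(151/80) - 10047/2)) = 1/(-53930 + (7/8 + 51/2 + 151/640 - 10047/2)) = 1/(-53930 - 3198009/640) = 1/(-37713209/640) = -640/37713209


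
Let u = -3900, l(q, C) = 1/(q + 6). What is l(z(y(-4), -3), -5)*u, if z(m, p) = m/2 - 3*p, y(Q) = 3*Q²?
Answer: -100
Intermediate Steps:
z(m, p) = m/2 - 3*p
l(q, C) = 1/(6 + q)
l(z(y(-4), -3), -5)*u = -3900/(6 + ((3*(-4)²)/2 - 3*(-3))) = -3900/(6 + ((3*16)/2 + 9)) = -3900/(6 + ((½)*48 + 9)) = -3900/(6 + (24 + 9)) = -3900/(6 + 33) = -3900/39 = (1/39)*(-3900) = -100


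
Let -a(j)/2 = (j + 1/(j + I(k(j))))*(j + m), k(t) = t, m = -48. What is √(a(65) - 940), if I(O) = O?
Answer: I*√13309855/65 ≈ 56.127*I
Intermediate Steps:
a(j) = -2*(-48 + j)*(j + 1/(2*j)) (a(j) = -2*(j + 1/(j + j))*(j - 48) = -2*(j + 1/(2*j))*(-48 + j) = -2*(-48 + j)*(j + 1/(2*j)))
√(a(65) - 940) = √((-1 - 2*65² + 48/65 + 96*65) - 940) = √((-1 - 2*4225 + 48*(1/65) + 6240) - 940) = √((-1 - 8450 + 48/65 + 6240) - 940) = √(-143667/65 - 940) = √(-204767/65) = I*√13309855/65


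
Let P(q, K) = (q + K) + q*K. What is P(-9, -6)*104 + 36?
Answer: 4092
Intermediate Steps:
P(q, K) = K + q + K*q (P(q, K) = (K + q) + K*q = K + q + K*q)
P(-9, -6)*104 + 36 = (-6 - 9 - 6*(-9))*104 + 36 = (-6 - 9 + 54)*104 + 36 = 39*104 + 36 = 4056 + 36 = 4092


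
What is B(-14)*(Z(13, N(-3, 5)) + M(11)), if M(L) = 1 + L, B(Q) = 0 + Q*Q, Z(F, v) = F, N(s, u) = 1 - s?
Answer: 4900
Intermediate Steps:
B(Q) = Q² (B(Q) = 0 + Q² = Q²)
B(-14)*(Z(13, N(-3, 5)) + M(11)) = (-14)²*(13 + (1 + 11)) = 196*(13 + 12) = 196*25 = 4900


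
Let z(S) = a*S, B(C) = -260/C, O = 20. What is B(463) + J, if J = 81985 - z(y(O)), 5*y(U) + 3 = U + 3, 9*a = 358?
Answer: 340966139/4167 ≈ 81825.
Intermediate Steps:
a = 358/9 (a = (⅑)*358 = 358/9 ≈ 39.778)
y(U) = U/5 (y(U) = -⅗ + (U + 3)/5 = -⅗ + (3 + U)/5 = -⅗ + (⅗ + U/5) = U/5)
z(S) = 358*S/9
J = 736433/9 (J = 81985 - 358*(⅕)*20/9 = 81985 - 358*4/9 = 81985 - 1*1432/9 = 81985 - 1432/9 = 736433/9 ≈ 81826.)
B(463) + J = -260/463 + 736433/9 = 340966139/4167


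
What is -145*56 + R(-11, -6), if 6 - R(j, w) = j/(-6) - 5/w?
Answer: -24350/3 ≈ -8116.7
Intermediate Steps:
R(j, w) = 6 + 5/w + j/6 (R(j, w) = 6 - (j/(-6) - 5/w) = 6 - (j*(-⅙) - 5/w) = 6 - (-j/6 - 5/w) = 6 - (-5/w - j/6) = 6 + (5/w + j/6) = 6 + 5/w + j/6)
-145*56 + R(-11, -6) = -145*56 + (6 + 5/(-6) + (⅙)*(-11)) = -8120 + (6 + 5*(-⅙) - 11/6) = -8120 + (6 - ⅚ - 11/6) = -8120 + 10/3 = -24350/3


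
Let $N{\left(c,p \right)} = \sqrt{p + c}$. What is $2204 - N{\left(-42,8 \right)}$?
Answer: $2204 - i \sqrt{34} \approx 2204.0 - 5.831 i$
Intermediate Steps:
$N{\left(c,p \right)} = \sqrt{c + p}$
$2204 - N{\left(-42,8 \right)} = 2204 - \sqrt{-42 + 8} = 2204 - \sqrt{-34} = 2204 - i \sqrt{34}$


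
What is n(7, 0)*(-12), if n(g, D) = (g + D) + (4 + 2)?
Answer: -156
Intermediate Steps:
n(g, D) = 6 + D + g (n(g, D) = (D + g) + 6 = 6 + D + g)
n(7, 0)*(-12) = (6 + 0 + 7)*(-12) = 13*(-12) = -156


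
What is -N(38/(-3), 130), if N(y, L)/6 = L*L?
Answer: -101400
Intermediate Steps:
N(y, L) = 6*L² (N(y, L) = 6*(L*L) = 6*L²)
-N(38/(-3), 130) = -6*130² = -6*16900 = -1*101400 = -101400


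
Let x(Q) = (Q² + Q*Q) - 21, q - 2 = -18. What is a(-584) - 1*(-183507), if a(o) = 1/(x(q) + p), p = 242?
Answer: 134510632/733 ≈ 1.8351e+5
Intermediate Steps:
q = -16 (q = 2 - 18 = -16)
x(Q) = -21 + 2*Q² (x(Q) = (Q² + Q²) - 21 = 2*Q² - 21 = -21 + 2*Q²)
a(o) = 1/733 (a(o) = 1/((-21 + 2*(-16)²) + 242) = 1/((-21 + 2*256) + 242) = 1/((-21 + 512) + 242) = 1/(491 + 242) = 1/733)
a(-584) - 1*(-183507) = 1/733 - 1*(-183507) = 1/733 + 183507 = 134510632/733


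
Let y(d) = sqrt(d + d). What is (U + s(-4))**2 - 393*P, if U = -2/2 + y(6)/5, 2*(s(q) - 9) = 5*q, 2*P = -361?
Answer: 3547049/50 - 8*sqrt(3)/5 ≈ 70938.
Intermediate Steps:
P = -361/2 (P = (1/2)*(-361) = -361/2 ≈ -180.50)
y(d) = sqrt(2)*sqrt(d) (y(d) = sqrt(2*d) = sqrt(2)*sqrt(d))
s(q) = 9 + 5*q/2 (s(q) = 9 + (5*q)/2 = 9 + 5*q/2)
U = -1 + 2*sqrt(3)/5 (U = -2/2 + (sqrt(2)*sqrt(6))/5 = -2*1/2 + (2*sqrt(3))*(1/5) = -1 + 2*sqrt(3)/5 ≈ -0.30718)
(U + s(-4))**2 - 393*P = ((-1 + 2*sqrt(3)/5) + (9 + (5/2)*(-4)))**2 - 393*(-361/2) = ((-1 + 2*sqrt(3)/5) + (9 - 10))**2 + 141873/2 = ((-1 + 2*sqrt(3)/5) - 1)**2 + 141873/2 = (-2 + 2*sqrt(3)/5)**2 + 141873/2 = 141873/2 + (-2 + 2*sqrt(3)/5)**2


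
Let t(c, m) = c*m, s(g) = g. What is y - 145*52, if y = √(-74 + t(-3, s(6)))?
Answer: -7540 + 2*I*√23 ≈ -7540.0 + 9.5917*I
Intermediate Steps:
y = 2*I*√23 (y = √(-74 - 3*6) = √(-74 - 18) = √(-92) = 2*I*√23 ≈ 9.5917*I)
y - 145*52 = 2*I*√23 - 145*52 = 2*I*√23 - 7540 = -7540 + 2*I*√23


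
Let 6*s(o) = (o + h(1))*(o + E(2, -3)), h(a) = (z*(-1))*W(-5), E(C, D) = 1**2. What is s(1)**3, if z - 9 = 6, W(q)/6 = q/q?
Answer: -704969/27 ≈ -26110.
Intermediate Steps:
W(q) = 6 (W(q) = 6*(q/q) = 6*1 = 6)
z = 15 (z = 9 + 6 = 15)
E(C, D) = 1
h(a) = -90 (h(a) = (15*(-1))*6 = -15*6 = -90)
s(o) = (1 + o)*(-90 + o)/6 (s(o) = ((o - 90)*(o + 1))/6 = ((-90 + o)*(1 + o))/6 = ((1 + o)*(-90 + o))/6 = (1 + o)*(-90 + o)/6)
s(1)**3 = (-15 - 89/6*1 + (1/6)*1**2)**3 = (-15 - 89/6 + (1/6)*1)**3 = (-15 - 89/6 + 1/6)**3 = (-89/3)**3 = -704969/27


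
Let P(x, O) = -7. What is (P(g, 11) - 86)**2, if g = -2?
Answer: 8649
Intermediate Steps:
(P(g, 11) - 86)**2 = (-7 - 86)**2 = (-93)**2 = 8649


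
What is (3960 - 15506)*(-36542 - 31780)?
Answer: 788845812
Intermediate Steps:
(3960 - 15506)*(-36542 - 31780) = -11546*(-68322) = 788845812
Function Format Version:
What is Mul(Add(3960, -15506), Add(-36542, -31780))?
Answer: 788845812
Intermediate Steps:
Mul(Add(3960, -15506), Add(-36542, -31780)) = Mul(-11546, -68322) = 788845812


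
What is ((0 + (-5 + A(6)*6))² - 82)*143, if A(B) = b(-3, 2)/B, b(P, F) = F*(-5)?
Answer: 20449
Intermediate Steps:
b(P, F) = -5*F
A(B) = -10/B (A(B) = (-5*2)/B = -10/B)
((0 + (-5 + A(6)*6))² - 82)*143 = ((0 + (-5 - 10/6*6))² - 82)*143 = ((0 + (-5 - 10*⅙*6))² - 82)*143 = ((0 + (-5 - 5/3*6))² - 82)*143 = ((0 + (-5 - 10))² - 82)*143 = ((0 - 15)² - 82)*143 = ((-15)² - 82)*143 = (225 - 82)*143 = 143*143 = 20449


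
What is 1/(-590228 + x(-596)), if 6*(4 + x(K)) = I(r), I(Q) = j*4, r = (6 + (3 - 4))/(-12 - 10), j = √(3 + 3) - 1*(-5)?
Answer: -2656029/1567664455286 - 3*√6/1567664455286 ≈ -1.6943e-6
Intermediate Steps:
j = 5 + √6 (j = √6 + 5 = 5 + √6 ≈ 7.4495)
r = -5/22 (r = (6 - 1)/(-22) = 5*(-1/22) = -5/22 ≈ -0.22727)
I(Q) = 20 + 4*√6 (I(Q) = (5 + √6)*4 = 20 + 4*√6)
x(K) = -⅔ + 2*√6/3 (x(K) = -4 + (20 + 4*√6)/6 = -4 + (10/3 + 2*√6/3) = -⅔ + 2*√6/3)
1/(-590228 + x(-596)) = 1/(-590228 + (-⅔ + 2*√6/3)) = 1/(-1770686/3 + 2*√6/3)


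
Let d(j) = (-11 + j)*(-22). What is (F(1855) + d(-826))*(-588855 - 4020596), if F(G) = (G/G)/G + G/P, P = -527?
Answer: -11851431697514156/139655 ≈ -8.4862e+10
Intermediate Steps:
d(j) = 242 - 22*j
F(G) = 1/G - G/527 (F(G) = (G/G)/G + G/(-527) = 1/G + G*(-1/527) = 1/G - G/527)
(F(1855) + d(-826))*(-588855 - 4020596) = ((1/1855 - 1/527*1855) + (242 - 22*(-826)))*(-588855 - 4020596) = ((1/1855 - 1855/527) + (242 + 18172))*(-4609451) = (-3440498/977585 + 18414)*(-4609451) = (17997809692/977585)*(-4609451) = -11851431697514156/139655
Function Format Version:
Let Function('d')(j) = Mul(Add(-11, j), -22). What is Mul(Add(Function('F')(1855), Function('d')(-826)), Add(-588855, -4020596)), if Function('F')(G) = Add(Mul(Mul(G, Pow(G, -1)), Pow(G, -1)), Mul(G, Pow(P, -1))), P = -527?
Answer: Rational(-11851431697514156, 139655) ≈ -8.4862e+10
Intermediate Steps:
Function('d')(j) = Add(242, Mul(-22, j))
Function('F')(G) = Add(Pow(G, -1), Mul(Rational(-1, 527), G)) (Function('F')(G) = Add(Mul(Mul(G, Pow(G, -1)), Pow(G, -1)), Mul(G, Pow(-527, -1))) = Add(Mul(1, Pow(G, -1)), Mul(G, Rational(-1, 527))) = Add(Pow(G, -1), Mul(Rational(-1, 527), G)))
Mul(Add(Function('F')(1855), Function('d')(-826)), Add(-588855, -4020596)) = Mul(Add(Add(Pow(1855, -1), Mul(Rational(-1, 527), 1855)), Add(242, Mul(-22, -826))), Add(-588855, -4020596)) = Mul(Add(Add(Rational(1, 1855), Rational(-1855, 527)), Add(242, 18172)), -4609451) = Mul(Add(Rational(-3440498, 977585), 18414), -4609451) = Mul(Rational(17997809692, 977585), -4609451) = Rational(-11851431697514156, 139655)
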